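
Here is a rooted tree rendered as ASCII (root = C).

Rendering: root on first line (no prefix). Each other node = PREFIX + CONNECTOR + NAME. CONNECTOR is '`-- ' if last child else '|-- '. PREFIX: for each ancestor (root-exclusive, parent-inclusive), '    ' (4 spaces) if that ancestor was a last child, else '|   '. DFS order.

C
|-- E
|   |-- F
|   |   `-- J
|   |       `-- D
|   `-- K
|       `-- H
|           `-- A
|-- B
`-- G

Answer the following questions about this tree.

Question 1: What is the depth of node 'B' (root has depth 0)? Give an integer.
Answer: 1

Derivation:
Path from root to B: C -> B
Depth = number of edges = 1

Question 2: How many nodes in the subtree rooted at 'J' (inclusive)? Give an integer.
Subtree rooted at J contains: D, J
Count = 2

Answer: 2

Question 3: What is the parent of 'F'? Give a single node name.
Answer: E

Derivation:
Scan adjacency: F appears as child of E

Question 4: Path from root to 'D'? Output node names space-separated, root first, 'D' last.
Answer: C E F J D

Derivation:
Walk down from root: C -> E -> F -> J -> D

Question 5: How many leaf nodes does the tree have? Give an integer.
Answer: 4

Derivation:
Leaves (nodes with no children): A, B, D, G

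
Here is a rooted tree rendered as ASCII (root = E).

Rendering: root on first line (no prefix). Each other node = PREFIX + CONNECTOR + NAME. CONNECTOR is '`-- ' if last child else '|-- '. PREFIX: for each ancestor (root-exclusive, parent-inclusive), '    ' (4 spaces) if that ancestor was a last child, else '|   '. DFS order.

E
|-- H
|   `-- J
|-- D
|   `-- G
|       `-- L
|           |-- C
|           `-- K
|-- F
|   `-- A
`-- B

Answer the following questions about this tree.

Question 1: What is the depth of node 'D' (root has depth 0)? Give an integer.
Path from root to D: E -> D
Depth = number of edges = 1

Answer: 1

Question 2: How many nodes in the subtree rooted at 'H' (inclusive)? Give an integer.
Subtree rooted at H contains: H, J
Count = 2

Answer: 2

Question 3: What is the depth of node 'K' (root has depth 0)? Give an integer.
Answer: 4

Derivation:
Path from root to K: E -> D -> G -> L -> K
Depth = number of edges = 4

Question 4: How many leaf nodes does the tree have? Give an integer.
Answer: 5

Derivation:
Leaves (nodes with no children): A, B, C, J, K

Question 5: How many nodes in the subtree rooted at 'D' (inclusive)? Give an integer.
Answer: 5

Derivation:
Subtree rooted at D contains: C, D, G, K, L
Count = 5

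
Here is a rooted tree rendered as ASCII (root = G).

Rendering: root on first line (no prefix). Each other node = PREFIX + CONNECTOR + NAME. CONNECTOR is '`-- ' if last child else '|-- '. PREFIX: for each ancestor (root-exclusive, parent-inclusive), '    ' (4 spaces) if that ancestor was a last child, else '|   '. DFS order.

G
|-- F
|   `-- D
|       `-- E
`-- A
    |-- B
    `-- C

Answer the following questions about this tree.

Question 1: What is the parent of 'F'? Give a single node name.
Scan adjacency: F appears as child of G

Answer: G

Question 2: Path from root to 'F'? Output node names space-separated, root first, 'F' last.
Walk down from root: G -> F

Answer: G F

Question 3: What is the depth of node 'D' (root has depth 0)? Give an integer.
Answer: 2

Derivation:
Path from root to D: G -> F -> D
Depth = number of edges = 2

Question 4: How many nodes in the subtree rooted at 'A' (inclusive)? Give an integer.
Answer: 3

Derivation:
Subtree rooted at A contains: A, B, C
Count = 3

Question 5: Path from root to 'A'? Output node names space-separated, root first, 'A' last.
Walk down from root: G -> A

Answer: G A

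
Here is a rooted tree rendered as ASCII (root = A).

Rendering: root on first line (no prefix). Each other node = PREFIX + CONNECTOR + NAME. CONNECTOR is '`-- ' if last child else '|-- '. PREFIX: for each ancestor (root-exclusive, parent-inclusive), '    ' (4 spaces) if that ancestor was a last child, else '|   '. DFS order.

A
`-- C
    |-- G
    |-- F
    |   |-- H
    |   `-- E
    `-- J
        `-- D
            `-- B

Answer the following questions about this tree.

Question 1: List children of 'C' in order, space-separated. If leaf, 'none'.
Answer: G F J

Derivation:
Node C's children (from adjacency): G, F, J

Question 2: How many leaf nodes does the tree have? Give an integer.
Answer: 4

Derivation:
Leaves (nodes with no children): B, E, G, H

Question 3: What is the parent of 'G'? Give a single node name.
Scan adjacency: G appears as child of C

Answer: C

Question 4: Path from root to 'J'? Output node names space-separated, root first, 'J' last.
Answer: A C J

Derivation:
Walk down from root: A -> C -> J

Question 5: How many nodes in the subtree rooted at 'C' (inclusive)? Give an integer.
Subtree rooted at C contains: B, C, D, E, F, G, H, J
Count = 8

Answer: 8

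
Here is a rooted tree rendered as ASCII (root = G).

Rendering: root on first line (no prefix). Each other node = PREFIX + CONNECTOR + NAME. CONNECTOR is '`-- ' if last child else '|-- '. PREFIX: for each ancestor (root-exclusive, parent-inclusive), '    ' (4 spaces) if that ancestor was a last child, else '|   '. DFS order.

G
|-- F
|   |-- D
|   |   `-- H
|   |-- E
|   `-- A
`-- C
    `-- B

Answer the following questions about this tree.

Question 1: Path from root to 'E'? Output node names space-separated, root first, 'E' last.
Answer: G F E

Derivation:
Walk down from root: G -> F -> E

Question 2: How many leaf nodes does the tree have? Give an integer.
Answer: 4

Derivation:
Leaves (nodes with no children): A, B, E, H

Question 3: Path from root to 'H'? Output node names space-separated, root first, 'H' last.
Answer: G F D H

Derivation:
Walk down from root: G -> F -> D -> H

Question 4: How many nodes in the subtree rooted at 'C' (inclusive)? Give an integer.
Subtree rooted at C contains: B, C
Count = 2

Answer: 2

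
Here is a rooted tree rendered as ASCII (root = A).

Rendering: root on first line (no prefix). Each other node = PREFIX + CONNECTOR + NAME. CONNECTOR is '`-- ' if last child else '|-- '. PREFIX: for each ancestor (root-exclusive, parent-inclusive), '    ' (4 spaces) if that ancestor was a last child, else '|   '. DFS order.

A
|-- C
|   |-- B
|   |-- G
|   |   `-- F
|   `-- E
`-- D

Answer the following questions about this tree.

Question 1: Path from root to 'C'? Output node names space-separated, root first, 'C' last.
Answer: A C

Derivation:
Walk down from root: A -> C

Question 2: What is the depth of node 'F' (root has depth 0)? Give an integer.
Path from root to F: A -> C -> G -> F
Depth = number of edges = 3

Answer: 3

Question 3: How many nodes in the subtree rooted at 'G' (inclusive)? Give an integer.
Answer: 2

Derivation:
Subtree rooted at G contains: F, G
Count = 2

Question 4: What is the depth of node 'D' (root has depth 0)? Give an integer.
Answer: 1

Derivation:
Path from root to D: A -> D
Depth = number of edges = 1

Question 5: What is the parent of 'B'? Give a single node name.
Scan adjacency: B appears as child of C

Answer: C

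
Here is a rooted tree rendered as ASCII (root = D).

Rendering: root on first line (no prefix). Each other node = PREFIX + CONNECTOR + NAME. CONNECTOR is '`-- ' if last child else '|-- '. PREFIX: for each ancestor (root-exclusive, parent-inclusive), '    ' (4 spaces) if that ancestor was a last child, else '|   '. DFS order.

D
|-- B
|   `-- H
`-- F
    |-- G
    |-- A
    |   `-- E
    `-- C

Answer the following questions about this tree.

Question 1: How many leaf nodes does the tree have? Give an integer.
Answer: 4

Derivation:
Leaves (nodes with no children): C, E, G, H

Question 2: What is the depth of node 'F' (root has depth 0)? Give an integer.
Path from root to F: D -> F
Depth = number of edges = 1

Answer: 1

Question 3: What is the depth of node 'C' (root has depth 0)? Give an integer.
Answer: 2

Derivation:
Path from root to C: D -> F -> C
Depth = number of edges = 2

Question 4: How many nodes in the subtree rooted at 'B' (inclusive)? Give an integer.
Answer: 2

Derivation:
Subtree rooted at B contains: B, H
Count = 2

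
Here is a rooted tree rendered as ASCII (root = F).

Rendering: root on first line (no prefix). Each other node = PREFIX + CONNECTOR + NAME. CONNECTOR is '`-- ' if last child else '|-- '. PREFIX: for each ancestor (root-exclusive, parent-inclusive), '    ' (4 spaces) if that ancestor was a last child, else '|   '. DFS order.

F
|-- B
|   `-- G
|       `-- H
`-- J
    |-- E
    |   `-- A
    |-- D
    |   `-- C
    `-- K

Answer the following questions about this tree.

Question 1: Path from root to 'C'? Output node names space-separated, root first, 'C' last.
Walk down from root: F -> J -> D -> C

Answer: F J D C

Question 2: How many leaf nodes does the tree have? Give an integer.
Answer: 4

Derivation:
Leaves (nodes with no children): A, C, H, K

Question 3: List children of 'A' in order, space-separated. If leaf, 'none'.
Answer: none

Derivation:
Node A's children (from adjacency): (leaf)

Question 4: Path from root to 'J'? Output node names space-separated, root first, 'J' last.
Walk down from root: F -> J

Answer: F J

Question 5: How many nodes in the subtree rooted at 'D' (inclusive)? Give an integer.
Subtree rooted at D contains: C, D
Count = 2

Answer: 2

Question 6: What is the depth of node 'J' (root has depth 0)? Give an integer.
Path from root to J: F -> J
Depth = number of edges = 1

Answer: 1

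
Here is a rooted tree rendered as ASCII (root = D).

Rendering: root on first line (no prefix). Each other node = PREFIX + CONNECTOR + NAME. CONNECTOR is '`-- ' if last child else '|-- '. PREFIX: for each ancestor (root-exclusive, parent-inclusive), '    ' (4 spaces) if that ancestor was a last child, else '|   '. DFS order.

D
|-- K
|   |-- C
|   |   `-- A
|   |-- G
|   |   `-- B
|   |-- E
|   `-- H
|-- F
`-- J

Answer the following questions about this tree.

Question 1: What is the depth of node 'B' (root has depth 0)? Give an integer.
Answer: 3

Derivation:
Path from root to B: D -> K -> G -> B
Depth = number of edges = 3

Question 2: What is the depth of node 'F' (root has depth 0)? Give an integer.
Path from root to F: D -> F
Depth = number of edges = 1

Answer: 1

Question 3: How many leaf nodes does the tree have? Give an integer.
Leaves (nodes with no children): A, B, E, F, H, J

Answer: 6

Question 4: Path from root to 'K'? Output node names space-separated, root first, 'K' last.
Walk down from root: D -> K

Answer: D K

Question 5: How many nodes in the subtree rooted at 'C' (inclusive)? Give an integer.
Answer: 2

Derivation:
Subtree rooted at C contains: A, C
Count = 2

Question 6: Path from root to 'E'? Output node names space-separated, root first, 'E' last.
Answer: D K E

Derivation:
Walk down from root: D -> K -> E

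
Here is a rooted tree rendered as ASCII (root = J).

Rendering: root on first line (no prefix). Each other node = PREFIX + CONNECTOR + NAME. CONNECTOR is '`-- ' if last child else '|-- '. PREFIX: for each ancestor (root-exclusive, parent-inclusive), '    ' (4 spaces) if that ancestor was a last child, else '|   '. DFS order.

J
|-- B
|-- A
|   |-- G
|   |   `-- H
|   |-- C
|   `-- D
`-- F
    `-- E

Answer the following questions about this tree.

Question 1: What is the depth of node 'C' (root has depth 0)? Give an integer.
Path from root to C: J -> A -> C
Depth = number of edges = 2

Answer: 2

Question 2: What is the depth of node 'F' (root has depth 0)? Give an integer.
Answer: 1

Derivation:
Path from root to F: J -> F
Depth = number of edges = 1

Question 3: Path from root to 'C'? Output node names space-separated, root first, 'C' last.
Walk down from root: J -> A -> C

Answer: J A C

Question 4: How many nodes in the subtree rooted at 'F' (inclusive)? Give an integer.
Subtree rooted at F contains: E, F
Count = 2

Answer: 2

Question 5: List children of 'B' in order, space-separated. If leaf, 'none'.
Node B's children (from adjacency): (leaf)

Answer: none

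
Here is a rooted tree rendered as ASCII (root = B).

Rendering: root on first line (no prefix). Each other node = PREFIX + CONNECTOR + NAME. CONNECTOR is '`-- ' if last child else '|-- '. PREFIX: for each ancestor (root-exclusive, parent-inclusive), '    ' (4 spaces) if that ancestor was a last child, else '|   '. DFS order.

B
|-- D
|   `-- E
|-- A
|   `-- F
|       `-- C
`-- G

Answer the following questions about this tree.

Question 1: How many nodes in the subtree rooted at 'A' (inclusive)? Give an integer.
Answer: 3

Derivation:
Subtree rooted at A contains: A, C, F
Count = 3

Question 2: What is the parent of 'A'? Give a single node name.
Scan adjacency: A appears as child of B

Answer: B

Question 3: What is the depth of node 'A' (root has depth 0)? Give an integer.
Answer: 1

Derivation:
Path from root to A: B -> A
Depth = number of edges = 1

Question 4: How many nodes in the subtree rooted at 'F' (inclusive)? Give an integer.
Answer: 2

Derivation:
Subtree rooted at F contains: C, F
Count = 2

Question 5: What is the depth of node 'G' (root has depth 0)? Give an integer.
Answer: 1

Derivation:
Path from root to G: B -> G
Depth = number of edges = 1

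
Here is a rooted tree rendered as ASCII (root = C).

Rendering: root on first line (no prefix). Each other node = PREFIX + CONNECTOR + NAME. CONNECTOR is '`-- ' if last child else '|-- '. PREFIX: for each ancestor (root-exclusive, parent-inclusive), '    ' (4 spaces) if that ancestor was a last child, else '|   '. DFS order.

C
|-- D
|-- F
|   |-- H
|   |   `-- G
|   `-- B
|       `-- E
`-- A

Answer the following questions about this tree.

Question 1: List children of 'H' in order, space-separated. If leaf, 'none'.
Answer: G

Derivation:
Node H's children (from adjacency): G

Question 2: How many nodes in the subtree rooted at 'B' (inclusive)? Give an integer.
Subtree rooted at B contains: B, E
Count = 2

Answer: 2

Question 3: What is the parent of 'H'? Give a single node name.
Answer: F

Derivation:
Scan adjacency: H appears as child of F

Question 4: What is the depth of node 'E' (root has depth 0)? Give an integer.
Path from root to E: C -> F -> B -> E
Depth = number of edges = 3

Answer: 3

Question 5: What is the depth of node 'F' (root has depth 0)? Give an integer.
Answer: 1

Derivation:
Path from root to F: C -> F
Depth = number of edges = 1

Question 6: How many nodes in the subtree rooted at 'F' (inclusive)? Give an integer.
Answer: 5

Derivation:
Subtree rooted at F contains: B, E, F, G, H
Count = 5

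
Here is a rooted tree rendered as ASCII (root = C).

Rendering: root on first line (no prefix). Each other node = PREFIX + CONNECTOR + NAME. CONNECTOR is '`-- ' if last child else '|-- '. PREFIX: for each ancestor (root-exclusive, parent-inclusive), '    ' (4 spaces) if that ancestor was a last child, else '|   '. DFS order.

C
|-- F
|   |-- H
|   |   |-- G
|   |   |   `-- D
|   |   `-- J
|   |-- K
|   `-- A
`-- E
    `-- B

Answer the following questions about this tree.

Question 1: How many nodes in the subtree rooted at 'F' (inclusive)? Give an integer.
Subtree rooted at F contains: A, D, F, G, H, J, K
Count = 7

Answer: 7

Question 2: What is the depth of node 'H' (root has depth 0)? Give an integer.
Answer: 2

Derivation:
Path from root to H: C -> F -> H
Depth = number of edges = 2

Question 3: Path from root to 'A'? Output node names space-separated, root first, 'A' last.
Answer: C F A

Derivation:
Walk down from root: C -> F -> A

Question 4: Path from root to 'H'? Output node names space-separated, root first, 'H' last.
Walk down from root: C -> F -> H

Answer: C F H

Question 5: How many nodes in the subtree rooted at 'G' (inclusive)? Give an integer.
Answer: 2

Derivation:
Subtree rooted at G contains: D, G
Count = 2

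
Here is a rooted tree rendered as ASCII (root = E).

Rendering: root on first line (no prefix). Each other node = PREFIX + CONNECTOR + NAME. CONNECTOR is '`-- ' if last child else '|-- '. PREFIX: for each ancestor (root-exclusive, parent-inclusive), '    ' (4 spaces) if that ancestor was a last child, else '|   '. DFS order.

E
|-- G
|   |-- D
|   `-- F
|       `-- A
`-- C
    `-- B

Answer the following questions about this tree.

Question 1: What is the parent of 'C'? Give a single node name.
Answer: E

Derivation:
Scan adjacency: C appears as child of E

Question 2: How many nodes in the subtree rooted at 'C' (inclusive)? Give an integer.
Answer: 2

Derivation:
Subtree rooted at C contains: B, C
Count = 2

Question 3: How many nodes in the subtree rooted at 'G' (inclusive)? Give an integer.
Answer: 4

Derivation:
Subtree rooted at G contains: A, D, F, G
Count = 4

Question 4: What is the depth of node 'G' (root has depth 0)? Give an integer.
Answer: 1

Derivation:
Path from root to G: E -> G
Depth = number of edges = 1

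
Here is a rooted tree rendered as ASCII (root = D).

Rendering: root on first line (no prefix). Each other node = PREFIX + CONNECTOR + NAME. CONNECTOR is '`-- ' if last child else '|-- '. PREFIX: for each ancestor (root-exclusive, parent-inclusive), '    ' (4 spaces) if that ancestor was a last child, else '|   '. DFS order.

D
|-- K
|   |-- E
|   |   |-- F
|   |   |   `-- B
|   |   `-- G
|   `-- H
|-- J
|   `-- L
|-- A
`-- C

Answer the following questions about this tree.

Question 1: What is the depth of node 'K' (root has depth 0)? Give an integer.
Answer: 1

Derivation:
Path from root to K: D -> K
Depth = number of edges = 1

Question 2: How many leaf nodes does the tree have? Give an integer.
Answer: 6

Derivation:
Leaves (nodes with no children): A, B, C, G, H, L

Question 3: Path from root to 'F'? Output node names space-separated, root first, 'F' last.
Answer: D K E F

Derivation:
Walk down from root: D -> K -> E -> F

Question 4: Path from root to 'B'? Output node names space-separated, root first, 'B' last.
Walk down from root: D -> K -> E -> F -> B

Answer: D K E F B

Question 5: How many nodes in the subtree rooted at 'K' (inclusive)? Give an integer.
Answer: 6

Derivation:
Subtree rooted at K contains: B, E, F, G, H, K
Count = 6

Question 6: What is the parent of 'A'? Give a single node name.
Scan adjacency: A appears as child of D

Answer: D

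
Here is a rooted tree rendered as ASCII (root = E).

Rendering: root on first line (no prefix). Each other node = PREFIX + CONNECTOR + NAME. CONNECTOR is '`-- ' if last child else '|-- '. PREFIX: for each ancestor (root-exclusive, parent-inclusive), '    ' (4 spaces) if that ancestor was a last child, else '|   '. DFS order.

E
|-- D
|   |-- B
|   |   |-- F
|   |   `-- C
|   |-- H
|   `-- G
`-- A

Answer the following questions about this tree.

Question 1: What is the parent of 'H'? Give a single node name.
Scan adjacency: H appears as child of D

Answer: D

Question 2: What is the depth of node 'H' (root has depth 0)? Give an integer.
Path from root to H: E -> D -> H
Depth = number of edges = 2

Answer: 2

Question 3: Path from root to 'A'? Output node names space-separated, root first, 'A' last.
Answer: E A

Derivation:
Walk down from root: E -> A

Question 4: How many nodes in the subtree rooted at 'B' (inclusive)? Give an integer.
Subtree rooted at B contains: B, C, F
Count = 3

Answer: 3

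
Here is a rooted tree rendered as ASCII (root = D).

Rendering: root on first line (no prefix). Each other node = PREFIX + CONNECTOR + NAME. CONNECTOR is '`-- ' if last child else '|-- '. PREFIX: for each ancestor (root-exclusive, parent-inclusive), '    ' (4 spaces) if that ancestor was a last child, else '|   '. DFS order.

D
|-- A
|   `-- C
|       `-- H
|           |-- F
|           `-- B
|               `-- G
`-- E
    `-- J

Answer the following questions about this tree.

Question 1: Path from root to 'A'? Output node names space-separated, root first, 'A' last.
Answer: D A

Derivation:
Walk down from root: D -> A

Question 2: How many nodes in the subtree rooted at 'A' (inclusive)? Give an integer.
Answer: 6

Derivation:
Subtree rooted at A contains: A, B, C, F, G, H
Count = 6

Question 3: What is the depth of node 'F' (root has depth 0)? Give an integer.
Path from root to F: D -> A -> C -> H -> F
Depth = number of edges = 4

Answer: 4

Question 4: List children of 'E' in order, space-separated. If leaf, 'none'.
Answer: J

Derivation:
Node E's children (from adjacency): J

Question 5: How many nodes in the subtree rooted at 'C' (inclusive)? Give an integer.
Answer: 5

Derivation:
Subtree rooted at C contains: B, C, F, G, H
Count = 5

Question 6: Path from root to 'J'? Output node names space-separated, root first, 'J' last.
Walk down from root: D -> E -> J

Answer: D E J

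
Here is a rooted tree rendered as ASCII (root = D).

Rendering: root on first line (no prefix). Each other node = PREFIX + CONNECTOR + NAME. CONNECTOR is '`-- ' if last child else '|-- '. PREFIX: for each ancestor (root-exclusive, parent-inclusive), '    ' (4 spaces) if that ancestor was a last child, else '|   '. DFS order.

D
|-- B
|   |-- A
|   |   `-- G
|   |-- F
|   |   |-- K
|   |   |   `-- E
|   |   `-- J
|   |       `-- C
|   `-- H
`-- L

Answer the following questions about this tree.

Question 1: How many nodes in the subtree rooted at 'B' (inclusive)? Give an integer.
Subtree rooted at B contains: A, B, C, E, F, G, H, J, K
Count = 9

Answer: 9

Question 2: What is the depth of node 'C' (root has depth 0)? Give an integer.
Answer: 4

Derivation:
Path from root to C: D -> B -> F -> J -> C
Depth = number of edges = 4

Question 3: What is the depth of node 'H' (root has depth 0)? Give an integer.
Path from root to H: D -> B -> H
Depth = number of edges = 2

Answer: 2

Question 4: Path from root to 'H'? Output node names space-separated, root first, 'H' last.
Answer: D B H

Derivation:
Walk down from root: D -> B -> H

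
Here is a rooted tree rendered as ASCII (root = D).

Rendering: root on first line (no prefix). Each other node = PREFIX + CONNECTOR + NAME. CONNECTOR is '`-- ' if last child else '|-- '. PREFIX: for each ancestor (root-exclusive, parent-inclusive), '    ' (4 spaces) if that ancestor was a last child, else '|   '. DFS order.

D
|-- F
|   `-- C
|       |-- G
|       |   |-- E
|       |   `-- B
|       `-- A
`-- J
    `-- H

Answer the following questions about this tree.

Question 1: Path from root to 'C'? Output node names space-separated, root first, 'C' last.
Answer: D F C

Derivation:
Walk down from root: D -> F -> C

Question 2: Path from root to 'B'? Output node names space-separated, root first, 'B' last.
Answer: D F C G B

Derivation:
Walk down from root: D -> F -> C -> G -> B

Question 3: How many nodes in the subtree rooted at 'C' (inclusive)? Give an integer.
Subtree rooted at C contains: A, B, C, E, G
Count = 5

Answer: 5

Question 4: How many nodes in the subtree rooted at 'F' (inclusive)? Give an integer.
Subtree rooted at F contains: A, B, C, E, F, G
Count = 6

Answer: 6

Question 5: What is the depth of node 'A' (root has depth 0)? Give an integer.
Answer: 3

Derivation:
Path from root to A: D -> F -> C -> A
Depth = number of edges = 3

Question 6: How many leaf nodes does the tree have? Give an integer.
Leaves (nodes with no children): A, B, E, H

Answer: 4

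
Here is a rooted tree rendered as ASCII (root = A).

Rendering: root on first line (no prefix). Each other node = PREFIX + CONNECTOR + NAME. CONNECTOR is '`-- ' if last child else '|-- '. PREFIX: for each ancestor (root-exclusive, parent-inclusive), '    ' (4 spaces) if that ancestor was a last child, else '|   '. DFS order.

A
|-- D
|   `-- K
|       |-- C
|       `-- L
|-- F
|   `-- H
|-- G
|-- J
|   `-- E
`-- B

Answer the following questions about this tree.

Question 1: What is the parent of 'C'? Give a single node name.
Answer: K

Derivation:
Scan adjacency: C appears as child of K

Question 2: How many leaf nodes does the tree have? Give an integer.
Leaves (nodes with no children): B, C, E, G, H, L

Answer: 6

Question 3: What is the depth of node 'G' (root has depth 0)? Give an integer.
Path from root to G: A -> G
Depth = number of edges = 1

Answer: 1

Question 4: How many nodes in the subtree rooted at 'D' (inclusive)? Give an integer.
Answer: 4

Derivation:
Subtree rooted at D contains: C, D, K, L
Count = 4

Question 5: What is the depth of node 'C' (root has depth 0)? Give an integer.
Path from root to C: A -> D -> K -> C
Depth = number of edges = 3

Answer: 3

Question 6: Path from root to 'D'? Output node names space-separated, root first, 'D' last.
Answer: A D

Derivation:
Walk down from root: A -> D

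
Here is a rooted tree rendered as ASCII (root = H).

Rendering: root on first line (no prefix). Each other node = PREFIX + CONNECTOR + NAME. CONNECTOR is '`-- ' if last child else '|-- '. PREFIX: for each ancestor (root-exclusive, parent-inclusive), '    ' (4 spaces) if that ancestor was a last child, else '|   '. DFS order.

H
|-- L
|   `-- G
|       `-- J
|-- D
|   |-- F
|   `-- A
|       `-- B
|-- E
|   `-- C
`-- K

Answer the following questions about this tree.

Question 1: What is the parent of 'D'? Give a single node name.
Scan adjacency: D appears as child of H

Answer: H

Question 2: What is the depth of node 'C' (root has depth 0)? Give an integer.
Answer: 2

Derivation:
Path from root to C: H -> E -> C
Depth = number of edges = 2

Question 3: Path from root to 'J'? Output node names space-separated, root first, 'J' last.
Answer: H L G J

Derivation:
Walk down from root: H -> L -> G -> J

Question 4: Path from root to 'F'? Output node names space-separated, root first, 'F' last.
Walk down from root: H -> D -> F

Answer: H D F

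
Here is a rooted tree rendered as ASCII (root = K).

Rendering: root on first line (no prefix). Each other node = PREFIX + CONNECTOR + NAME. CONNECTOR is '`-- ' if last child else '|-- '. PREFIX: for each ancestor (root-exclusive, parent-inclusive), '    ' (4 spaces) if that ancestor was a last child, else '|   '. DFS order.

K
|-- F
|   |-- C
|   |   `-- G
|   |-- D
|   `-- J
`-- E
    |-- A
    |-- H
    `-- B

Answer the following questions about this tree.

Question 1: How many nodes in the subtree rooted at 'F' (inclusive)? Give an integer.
Subtree rooted at F contains: C, D, F, G, J
Count = 5

Answer: 5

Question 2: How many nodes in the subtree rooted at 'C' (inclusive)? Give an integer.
Subtree rooted at C contains: C, G
Count = 2

Answer: 2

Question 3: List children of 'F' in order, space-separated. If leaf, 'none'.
Answer: C D J

Derivation:
Node F's children (from adjacency): C, D, J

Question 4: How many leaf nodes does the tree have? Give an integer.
Answer: 6

Derivation:
Leaves (nodes with no children): A, B, D, G, H, J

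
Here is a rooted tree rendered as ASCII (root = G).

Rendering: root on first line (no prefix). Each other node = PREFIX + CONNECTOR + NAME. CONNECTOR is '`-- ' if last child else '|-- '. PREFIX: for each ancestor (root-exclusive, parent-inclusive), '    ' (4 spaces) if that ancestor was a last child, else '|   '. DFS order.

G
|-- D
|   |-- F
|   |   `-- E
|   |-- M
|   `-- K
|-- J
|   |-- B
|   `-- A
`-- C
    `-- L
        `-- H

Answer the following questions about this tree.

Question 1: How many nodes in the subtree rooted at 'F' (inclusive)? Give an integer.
Subtree rooted at F contains: E, F
Count = 2

Answer: 2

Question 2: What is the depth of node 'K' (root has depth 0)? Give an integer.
Path from root to K: G -> D -> K
Depth = number of edges = 2

Answer: 2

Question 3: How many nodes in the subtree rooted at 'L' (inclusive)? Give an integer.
Answer: 2

Derivation:
Subtree rooted at L contains: H, L
Count = 2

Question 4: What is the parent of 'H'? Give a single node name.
Answer: L

Derivation:
Scan adjacency: H appears as child of L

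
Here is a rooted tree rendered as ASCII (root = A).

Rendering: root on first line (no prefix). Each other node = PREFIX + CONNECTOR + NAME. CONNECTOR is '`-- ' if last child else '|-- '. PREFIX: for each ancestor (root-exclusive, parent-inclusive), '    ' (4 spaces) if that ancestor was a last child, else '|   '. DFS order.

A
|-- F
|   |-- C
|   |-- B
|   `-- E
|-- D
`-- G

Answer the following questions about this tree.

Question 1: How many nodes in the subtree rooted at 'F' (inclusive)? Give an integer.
Subtree rooted at F contains: B, C, E, F
Count = 4

Answer: 4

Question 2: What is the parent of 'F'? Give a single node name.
Scan adjacency: F appears as child of A

Answer: A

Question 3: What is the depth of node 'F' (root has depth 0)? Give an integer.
Path from root to F: A -> F
Depth = number of edges = 1

Answer: 1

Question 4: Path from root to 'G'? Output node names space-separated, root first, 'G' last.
Answer: A G

Derivation:
Walk down from root: A -> G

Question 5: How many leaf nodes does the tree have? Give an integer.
Answer: 5

Derivation:
Leaves (nodes with no children): B, C, D, E, G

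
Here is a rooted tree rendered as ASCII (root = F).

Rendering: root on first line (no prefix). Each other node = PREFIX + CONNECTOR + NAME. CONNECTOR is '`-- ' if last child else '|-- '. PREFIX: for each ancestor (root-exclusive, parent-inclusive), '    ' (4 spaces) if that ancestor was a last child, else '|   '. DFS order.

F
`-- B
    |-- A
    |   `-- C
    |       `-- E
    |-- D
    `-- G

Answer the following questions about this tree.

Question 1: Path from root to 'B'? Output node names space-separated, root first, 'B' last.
Answer: F B

Derivation:
Walk down from root: F -> B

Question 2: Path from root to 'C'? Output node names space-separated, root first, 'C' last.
Answer: F B A C

Derivation:
Walk down from root: F -> B -> A -> C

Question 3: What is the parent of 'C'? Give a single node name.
Scan adjacency: C appears as child of A

Answer: A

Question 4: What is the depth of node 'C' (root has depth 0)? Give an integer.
Answer: 3

Derivation:
Path from root to C: F -> B -> A -> C
Depth = number of edges = 3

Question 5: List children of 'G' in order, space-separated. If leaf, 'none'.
Node G's children (from adjacency): (leaf)

Answer: none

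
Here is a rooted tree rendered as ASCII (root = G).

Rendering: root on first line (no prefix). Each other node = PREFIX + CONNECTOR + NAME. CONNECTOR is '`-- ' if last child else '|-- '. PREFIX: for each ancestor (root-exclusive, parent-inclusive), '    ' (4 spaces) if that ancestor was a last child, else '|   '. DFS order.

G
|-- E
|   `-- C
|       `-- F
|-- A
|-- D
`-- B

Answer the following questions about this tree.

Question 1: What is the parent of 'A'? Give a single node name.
Answer: G

Derivation:
Scan adjacency: A appears as child of G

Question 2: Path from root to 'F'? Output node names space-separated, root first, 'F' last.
Walk down from root: G -> E -> C -> F

Answer: G E C F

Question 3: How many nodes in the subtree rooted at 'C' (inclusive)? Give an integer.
Subtree rooted at C contains: C, F
Count = 2

Answer: 2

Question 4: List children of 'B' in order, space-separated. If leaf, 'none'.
Answer: none

Derivation:
Node B's children (from adjacency): (leaf)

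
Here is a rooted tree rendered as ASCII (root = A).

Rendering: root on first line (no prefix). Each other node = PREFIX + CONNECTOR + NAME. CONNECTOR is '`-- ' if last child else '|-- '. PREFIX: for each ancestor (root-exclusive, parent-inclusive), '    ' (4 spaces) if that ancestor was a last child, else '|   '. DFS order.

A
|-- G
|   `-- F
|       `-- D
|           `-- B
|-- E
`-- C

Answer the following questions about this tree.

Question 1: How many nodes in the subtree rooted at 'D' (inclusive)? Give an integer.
Answer: 2

Derivation:
Subtree rooted at D contains: B, D
Count = 2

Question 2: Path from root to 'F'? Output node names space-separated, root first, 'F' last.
Walk down from root: A -> G -> F

Answer: A G F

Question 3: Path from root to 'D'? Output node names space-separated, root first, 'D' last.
Walk down from root: A -> G -> F -> D

Answer: A G F D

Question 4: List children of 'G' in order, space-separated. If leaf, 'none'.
Node G's children (from adjacency): F

Answer: F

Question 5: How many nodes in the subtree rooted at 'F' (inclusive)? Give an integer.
Answer: 3

Derivation:
Subtree rooted at F contains: B, D, F
Count = 3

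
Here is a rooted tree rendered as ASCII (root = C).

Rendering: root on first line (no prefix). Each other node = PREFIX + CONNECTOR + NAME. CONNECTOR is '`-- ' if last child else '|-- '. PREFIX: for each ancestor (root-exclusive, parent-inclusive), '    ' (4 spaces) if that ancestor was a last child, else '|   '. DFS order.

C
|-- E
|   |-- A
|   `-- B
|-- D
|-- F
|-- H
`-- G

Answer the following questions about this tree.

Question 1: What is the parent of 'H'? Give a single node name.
Answer: C

Derivation:
Scan adjacency: H appears as child of C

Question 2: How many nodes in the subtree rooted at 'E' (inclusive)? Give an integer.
Answer: 3

Derivation:
Subtree rooted at E contains: A, B, E
Count = 3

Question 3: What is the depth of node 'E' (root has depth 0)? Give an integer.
Path from root to E: C -> E
Depth = number of edges = 1

Answer: 1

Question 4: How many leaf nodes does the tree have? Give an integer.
Answer: 6

Derivation:
Leaves (nodes with no children): A, B, D, F, G, H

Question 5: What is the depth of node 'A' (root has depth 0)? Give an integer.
Path from root to A: C -> E -> A
Depth = number of edges = 2

Answer: 2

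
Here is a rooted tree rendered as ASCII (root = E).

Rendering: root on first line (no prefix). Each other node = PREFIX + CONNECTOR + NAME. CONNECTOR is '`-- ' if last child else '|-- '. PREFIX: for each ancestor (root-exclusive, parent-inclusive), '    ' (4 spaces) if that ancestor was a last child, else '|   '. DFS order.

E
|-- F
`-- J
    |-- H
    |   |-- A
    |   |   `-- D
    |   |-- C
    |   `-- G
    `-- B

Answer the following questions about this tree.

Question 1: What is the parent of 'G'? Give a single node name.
Answer: H

Derivation:
Scan adjacency: G appears as child of H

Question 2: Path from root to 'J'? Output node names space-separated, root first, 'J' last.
Answer: E J

Derivation:
Walk down from root: E -> J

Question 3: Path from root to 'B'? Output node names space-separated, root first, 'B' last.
Walk down from root: E -> J -> B

Answer: E J B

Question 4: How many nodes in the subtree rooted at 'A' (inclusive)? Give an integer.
Subtree rooted at A contains: A, D
Count = 2

Answer: 2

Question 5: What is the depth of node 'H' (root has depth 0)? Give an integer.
Answer: 2

Derivation:
Path from root to H: E -> J -> H
Depth = number of edges = 2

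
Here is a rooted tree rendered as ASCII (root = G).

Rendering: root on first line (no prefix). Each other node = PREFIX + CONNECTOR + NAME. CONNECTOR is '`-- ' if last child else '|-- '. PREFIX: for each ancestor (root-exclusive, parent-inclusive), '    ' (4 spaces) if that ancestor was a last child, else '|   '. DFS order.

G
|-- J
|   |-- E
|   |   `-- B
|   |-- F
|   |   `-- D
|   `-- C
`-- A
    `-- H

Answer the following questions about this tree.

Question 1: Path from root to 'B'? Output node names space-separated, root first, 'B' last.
Walk down from root: G -> J -> E -> B

Answer: G J E B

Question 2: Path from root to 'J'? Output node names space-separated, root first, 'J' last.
Answer: G J

Derivation:
Walk down from root: G -> J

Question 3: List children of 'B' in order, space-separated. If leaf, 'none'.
Answer: none

Derivation:
Node B's children (from adjacency): (leaf)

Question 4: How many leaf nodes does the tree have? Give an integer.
Answer: 4

Derivation:
Leaves (nodes with no children): B, C, D, H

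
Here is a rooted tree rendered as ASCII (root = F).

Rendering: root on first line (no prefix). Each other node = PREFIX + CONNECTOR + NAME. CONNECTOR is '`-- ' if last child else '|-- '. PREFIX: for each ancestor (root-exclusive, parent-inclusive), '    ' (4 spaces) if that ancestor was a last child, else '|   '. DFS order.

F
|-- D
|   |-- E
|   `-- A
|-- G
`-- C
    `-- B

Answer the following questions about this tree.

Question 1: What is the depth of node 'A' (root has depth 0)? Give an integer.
Path from root to A: F -> D -> A
Depth = number of edges = 2

Answer: 2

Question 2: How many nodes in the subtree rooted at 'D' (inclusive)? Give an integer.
Subtree rooted at D contains: A, D, E
Count = 3

Answer: 3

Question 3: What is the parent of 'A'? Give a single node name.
Answer: D

Derivation:
Scan adjacency: A appears as child of D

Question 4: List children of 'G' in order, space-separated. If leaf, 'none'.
Node G's children (from adjacency): (leaf)

Answer: none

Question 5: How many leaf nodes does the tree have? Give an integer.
Leaves (nodes with no children): A, B, E, G

Answer: 4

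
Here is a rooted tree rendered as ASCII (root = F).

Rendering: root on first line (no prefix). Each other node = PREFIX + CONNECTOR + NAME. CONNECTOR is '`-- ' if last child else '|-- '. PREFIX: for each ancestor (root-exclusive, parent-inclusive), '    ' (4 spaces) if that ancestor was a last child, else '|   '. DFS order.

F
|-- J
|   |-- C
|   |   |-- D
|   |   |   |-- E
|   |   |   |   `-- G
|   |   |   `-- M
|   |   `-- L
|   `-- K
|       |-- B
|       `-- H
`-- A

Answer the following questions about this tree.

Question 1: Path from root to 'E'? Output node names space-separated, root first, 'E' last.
Walk down from root: F -> J -> C -> D -> E

Answer: F J C D E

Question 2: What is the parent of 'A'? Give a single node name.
Scan adjacency: A appears as child of F

Answer: F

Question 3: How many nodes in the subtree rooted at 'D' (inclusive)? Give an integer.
Subtree rooted at D contains: D, E, G, M
Count = 4

Answer: 4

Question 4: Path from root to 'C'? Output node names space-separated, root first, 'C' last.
Walk down from root: F -> J -> C

Answer: F J C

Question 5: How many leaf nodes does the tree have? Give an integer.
Leaves (nodes with no children): A, B, G, H, L, M

Answer: 6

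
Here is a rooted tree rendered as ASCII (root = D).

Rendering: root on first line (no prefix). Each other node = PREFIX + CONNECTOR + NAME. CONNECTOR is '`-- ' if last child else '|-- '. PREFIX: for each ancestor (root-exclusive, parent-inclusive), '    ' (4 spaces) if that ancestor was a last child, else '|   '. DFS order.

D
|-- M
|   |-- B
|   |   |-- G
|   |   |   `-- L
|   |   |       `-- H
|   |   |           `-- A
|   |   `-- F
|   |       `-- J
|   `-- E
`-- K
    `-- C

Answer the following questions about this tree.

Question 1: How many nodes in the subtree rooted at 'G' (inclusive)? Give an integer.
Answer: 4

Derivation:
Subtree rooted at G contains: A, G, H, L
Count = 4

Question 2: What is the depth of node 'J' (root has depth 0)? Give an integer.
Path from root to J: D -> M -> B -> F -> J
Depth = number of edges = 4

Answer: 4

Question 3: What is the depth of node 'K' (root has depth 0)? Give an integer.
Answer: 1

Derivation:
Path from root to K: D -> K
Depth = number of edges = 1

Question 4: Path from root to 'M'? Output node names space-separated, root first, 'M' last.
Walk down from root: D -> M

Answer: D M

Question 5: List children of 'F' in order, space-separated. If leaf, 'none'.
Answer: J

Derivation:
Node F's children (from adjacency): J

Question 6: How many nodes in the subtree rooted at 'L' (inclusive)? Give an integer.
Subtree rooted at L contains: A, H, L
Count = 3

Answer: 3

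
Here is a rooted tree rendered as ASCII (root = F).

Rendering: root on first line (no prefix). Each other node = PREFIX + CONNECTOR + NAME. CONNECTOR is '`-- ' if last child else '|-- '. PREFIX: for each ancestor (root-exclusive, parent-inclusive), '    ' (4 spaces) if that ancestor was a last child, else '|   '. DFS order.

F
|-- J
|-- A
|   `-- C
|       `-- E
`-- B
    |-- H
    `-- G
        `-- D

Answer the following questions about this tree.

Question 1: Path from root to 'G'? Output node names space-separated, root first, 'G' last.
Walk down from root: F -> B -> G

Answer: F B G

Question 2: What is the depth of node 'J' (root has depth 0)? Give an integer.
Answer: 1

Derivation:
Path from root to J: F -> J
Depth = number of edges = 1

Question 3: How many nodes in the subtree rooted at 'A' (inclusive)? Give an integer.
Answer: 3

Derivation:
Subtree rooted at A contains: A, C, E
Count = 3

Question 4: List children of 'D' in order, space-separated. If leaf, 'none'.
Answer: none

Derivation:
Node D's children (from adjacency): (leaf)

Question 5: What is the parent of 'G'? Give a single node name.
Scan adjacency: G appears as child of B

Answer: B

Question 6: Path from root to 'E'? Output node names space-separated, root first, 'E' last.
Walk down from root: F -> A -> C -> E

Answer: F A C E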